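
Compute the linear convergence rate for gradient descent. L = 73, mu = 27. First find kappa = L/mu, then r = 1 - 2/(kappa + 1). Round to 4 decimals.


Step 1: Compute the condition number.
kappa = L/mu = 73/27 = 2.7037
Step 2: Compute the convergence rate.
r = 1 - 2/(kappa + 1) = 1 - 2*mu/(L + mu) = (L - mu)/(L + mu) = 46/100 = 0.46


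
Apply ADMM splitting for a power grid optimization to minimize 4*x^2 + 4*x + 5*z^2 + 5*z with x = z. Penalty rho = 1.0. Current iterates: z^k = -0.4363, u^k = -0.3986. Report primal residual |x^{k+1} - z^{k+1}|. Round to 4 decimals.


ADMM iteration with rho = 1.0, z^k = -0.4363, u^k = -0.3986
Step 1: x-update.
Minimize 4*x^2 + 4*x + (1.0/2)*(x + 0.4363 - 0.3986)^2
FOC: (2*4 + 1.0)*x = -4 + 1.0*(-0.4363 + 0.3986)
x^{k+1} = -0.4486
Step 2: z-update.
Minimize 5*z^2 + 5*z + (1.0/2)*(-0.4486 - z - 0.3986)^2
FOC: (2*5 + 1.0)*z = -5 + 1.0*(-0.4486 - 0.3986)
z^{k+1} = -0.5316
Step 3: u-update.
u^{k+1} = -0.3986 - 0.4486 + 0.5316 = -0.3157
Step 4: Primal residual = |-0.4486 + 0.5316| = 0.0829


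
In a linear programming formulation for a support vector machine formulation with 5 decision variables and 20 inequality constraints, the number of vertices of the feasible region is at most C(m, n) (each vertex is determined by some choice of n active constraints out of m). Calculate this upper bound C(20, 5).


Each vertex corresponds to some choice of n active constraints out of m, so the number of vertices is at most C(m, n) = m! / (n!(m-n)!).
m = 20, n = 5
Numerator: 20 * 19 * 18 * 17 * 16
Denominator: 5! = 120
C(20, 5) = 15504


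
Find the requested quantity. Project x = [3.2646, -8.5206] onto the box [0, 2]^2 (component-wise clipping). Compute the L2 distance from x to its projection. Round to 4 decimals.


Project each component onto [0, 2].
clip(3.2646) = 2.0, clip(-8.5206) = 0.0
Projection = [2.0, 0.0]
Squared diffs: [1.5992, 72.6006]
Distance = sqrt(74.1998) = 8.6139


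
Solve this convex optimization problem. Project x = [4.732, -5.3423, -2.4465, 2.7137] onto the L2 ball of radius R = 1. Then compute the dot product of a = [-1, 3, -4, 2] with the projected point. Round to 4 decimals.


Step 1: Compute ||x|| (intermediates to 6 decimals).
||x|| = sqrt(4.732^2 + (-5.3423)^2 + (-2.4465)^2 + 2.7137^2) = 8.017576
Step 2: Project.
Since ||x|| > R, scale = R/||x|| = 1/8.017576 = 0.124726, proj(x) = scale * x
proj(x) = [0.590203, -0.666324, -0.305142, 0.338469]
Step 3: Dot product.
a^T * proj(x) = -1*0.590203 + 3*(-0.666324) - 4*(-0.305142) + 2*0.338469 = -0.6917


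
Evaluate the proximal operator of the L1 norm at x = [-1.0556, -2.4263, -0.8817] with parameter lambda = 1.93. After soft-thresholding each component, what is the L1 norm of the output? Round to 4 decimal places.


Soft-thresholding with lambda = 1.93:
prox(-1.0556) = sign(-1.0556)*max(|-1.0556| - 1.93, 0) = 0.0
prox(-2.4263) = sign(-2.4263)*max(|-2.4263| - 1.93, 0) = -0.4963
prox(-0.8817) = sign(-0.8817)*max(|-0.8817| - 1.93, 0) = 0.0
prox(x) = [0.0, -0.4963, 0.0]
||prox(x)||_1 = 0.0 + 0.4963 + 0.0 = 0.4963


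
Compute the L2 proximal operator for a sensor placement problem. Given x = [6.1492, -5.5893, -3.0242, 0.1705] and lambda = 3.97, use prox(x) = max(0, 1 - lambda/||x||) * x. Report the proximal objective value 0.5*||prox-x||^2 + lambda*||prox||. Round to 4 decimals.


Step 1: Compute ||x||.
||x|| = 8.8446
Step 2: Compute scaling factor.
scale = max(0, 1 - 3.97/8.8446) = 0.5511
Step 3: prox(x) = [3.3891, -3.0805, -1.6668, 0.094]
||prox(x)|| = 4.8746
Step 4: Proximal objective.
0.5*||prox-x||^2 = 7.8805
lambda*||prox|| = 19.3522
Total = 27.2328


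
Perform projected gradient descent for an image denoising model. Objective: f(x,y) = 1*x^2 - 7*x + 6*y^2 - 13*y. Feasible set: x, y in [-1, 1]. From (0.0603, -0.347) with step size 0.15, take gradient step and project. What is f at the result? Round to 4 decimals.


Step 1: Compute gradient at (0.0603, -0.347).
grad_x = 2*1*0.0603 - 7 = -6.8794
grad_y = 2*6*-0.347 - 13 = -17.164
Step 2: Gradient step.
x_raw = 0.0603 - 0.15*-6.8794 = 1.0922
y_raw = -0.347 - 0.15*-17.164 = 2.2276
Step 3: Project onto [-1, 1].
x_proj = clip(1.0922) = 1.0
y_proj = clip(2.2276) = 1.0
Step 4: Evaluate f.
f(1.0, 1.0) = -13.0


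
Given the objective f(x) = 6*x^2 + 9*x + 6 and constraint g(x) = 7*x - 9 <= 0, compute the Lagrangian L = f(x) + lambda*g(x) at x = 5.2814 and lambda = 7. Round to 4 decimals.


Step 1: Evaluate f(x).
f(5.2814) = 6*5.2814^2 + 9*5.2814 + 6 = 220.8917
Step 2: Evaluate g(x).
g(5.2814) = 7*5.2814 - 9 = 27.9698
Step 3: Compute Lagrangian.
L = 220.8917 + 7*27.9698 = 416.6803


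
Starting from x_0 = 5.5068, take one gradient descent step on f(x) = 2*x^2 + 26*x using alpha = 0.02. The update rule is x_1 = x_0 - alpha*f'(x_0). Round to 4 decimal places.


We compute the gradient at x_0 and apply the update.
f'(x) = 4*x + 26
f'(5.5068) = 4*5.5068 + 26 = 48.0272
x_1 = 5.5068 - 0.02*48.0272 = 4.5463


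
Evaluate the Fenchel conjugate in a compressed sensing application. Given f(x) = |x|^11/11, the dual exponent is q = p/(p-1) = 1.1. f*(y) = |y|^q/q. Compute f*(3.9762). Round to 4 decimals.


The conjugate exponent q satisfies 1/p + 1/q = 1.
p = 11, so q = 11/(11 - 1) = 1.1
|y|^q = 3.9762^1.1 = 4.5647
f*(3.9762) = 4.5647 / 1.1 = 4.1498


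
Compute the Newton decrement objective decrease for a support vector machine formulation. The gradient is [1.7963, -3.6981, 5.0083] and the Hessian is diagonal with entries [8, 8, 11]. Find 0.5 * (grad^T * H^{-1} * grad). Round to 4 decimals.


Step 1: H is diagonal, so H^(-1) * g = [0.2245, -0.4623, 0.4553].
Step 2: g^T H^(-1) g = sum_i g_i^2 / H_ii
  = (1.7963)^2/8 + (-3.6981)^2/8 + (5.0083)^2/11
  = 0.4033 + 1.7095 + 2.2803 = 4.3931
Step 3: Objective decrease = 0.5 * g^T H^(-1) g = 2.1966


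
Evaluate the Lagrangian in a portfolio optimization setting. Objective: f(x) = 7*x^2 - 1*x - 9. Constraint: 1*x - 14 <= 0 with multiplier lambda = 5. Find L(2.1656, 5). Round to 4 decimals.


Step 1: Evaluate f(x).
f(2.1656) = 7*2.1656^2 - 1*2.1656 - 9 = 21.6632
Step 2: Evaluate g(x).
g(2.1656) = 1*2.1656 - 14 = -11.8344
Step 3: Compute Lagrangian.
L = 21.6632 + 5*-11.8344 = -37.5088


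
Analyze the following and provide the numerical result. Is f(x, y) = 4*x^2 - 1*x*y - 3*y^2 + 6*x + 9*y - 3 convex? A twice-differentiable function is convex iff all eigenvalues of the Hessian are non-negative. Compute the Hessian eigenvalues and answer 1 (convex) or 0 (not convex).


The Hessian of f(x,y) = 4*x^2 - 1*x*y - 3*y^2 + 6*x + 9*y - 3 is:
H = [[8, -1], [-1, -6]]
Trace = 8 - 6 = 2
Determinant = 8*-6 - (-1)^2 = -49
Discriminant = (2)^2 - 4*-49 = 200.0
Eigenvalues: lambda_1 = -6.0711, lambda_2 = 8.0711
The function is not convex.

0


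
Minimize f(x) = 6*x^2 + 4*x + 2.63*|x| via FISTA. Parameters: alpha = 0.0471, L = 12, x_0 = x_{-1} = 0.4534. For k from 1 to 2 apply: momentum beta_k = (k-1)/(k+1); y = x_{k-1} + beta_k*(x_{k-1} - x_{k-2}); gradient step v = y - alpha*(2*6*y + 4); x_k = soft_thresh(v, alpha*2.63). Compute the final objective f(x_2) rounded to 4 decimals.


FISTA on f(x) = 6*x^2 + 4*x + 2.63*|x|
L = 12, alpha = 0.0471
Iteration 1: beta = 0.0, y = 0.4534 + 0.0*(0.4534 - 0.4534) = 0.4534
  grad(y) = 9.4408, v = y - alpha*grad = 0.0087
  prox(v) = soft_thresh(0.0087, 0.1239) = 0.0
Iteration 2: beta = 0.3333, y = 0.0 + 0.3333*(0.0 - 0.4534) = -0.1511
  grad(y) = 2.1864, v = y - alpha*grad = -0.2541
  prox(v) = soft_thresh(-0.2541, 0.1239) = -0.1302
f(x_2) = 6*(-0.1302)^2 + 4*(-0.1302) + 2.63*|-0.1302| = -0.0767


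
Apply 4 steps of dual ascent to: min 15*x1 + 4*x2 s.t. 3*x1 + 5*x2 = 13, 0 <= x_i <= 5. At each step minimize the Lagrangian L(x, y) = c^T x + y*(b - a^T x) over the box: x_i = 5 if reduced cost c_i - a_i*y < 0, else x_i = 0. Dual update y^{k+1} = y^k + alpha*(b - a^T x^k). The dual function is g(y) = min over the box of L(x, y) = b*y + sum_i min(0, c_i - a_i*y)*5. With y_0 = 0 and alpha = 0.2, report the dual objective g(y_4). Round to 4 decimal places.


Dual ascent for LP: min 15*x1 + 4*x2, 3*x1 + 5*x2 = 13, 0 <= x_i <= 5
Step 1: y^k = 0.0, reduced costs: (15.0, 4.0)
  x^k = (0.0, 0.0), subgradient = b - a^T x = 13.0
  y^{k+1} = 0.0 + 0.2*13.0 = 2.6
Step 2: y^k = 2.6, reduced costs: (7.2, -9.0)
  x^k = (0.0, 5.0), subgradient = b - a^T x = -12.0
  y^{k+1} = 2.6 + 0.2*-12.0 = 0.2
Step 3: y^k = 0.2, reduced costs: (14.4, 3.0)
  x^k = (0.0, 0.0), subgradient = b - a^T x = 13.0
  y^{k+1} = 0.2 + 0.2*13.0 = 2.8
Step 4: y^k = 2.8, reduced costs: (6.6, -10.0)
  x^k = (0.0, 5.0), subgradient = b - a^T x = -12.0
  y^{k+1} = 2.8 + 0.2*-12.0 = 0.4
Dual objective at y_4 = 0.4: reduced costs (13.8, 2.0), box minimizer x = (0.0, 0.0)
g(y_4) = b*y + (c1 - a1*y)*x1 + (c2 - a2*y)*x2 = 13*0.4 + 13.8*0.0 + 2.0*0.0 = 5.2 + 0.0 + 0.0 = 5.2


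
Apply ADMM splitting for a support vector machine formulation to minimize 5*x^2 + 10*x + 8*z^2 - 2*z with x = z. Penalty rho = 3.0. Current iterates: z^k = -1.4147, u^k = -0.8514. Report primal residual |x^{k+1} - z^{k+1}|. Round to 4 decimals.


ADMM iteration with rho = 3.0, z^k = -1.4147, u^k = -0.8514
Step 1: x-update.
Minimize 5*x^2 + 10*x + (3.0/2)*(x + 1.4147 - 0.8514)^2
FOC: (2*5 + 3.0)*x = -10 + 3.0*(-1.4147 + 0.8514)
x^{k+1} = -0.8992
Step 2: z-update.
Minimize 8*z^2 - 2*z + (3.0/2)*(-0.8992 - z - 0.8514)^2
FOC: (2*8 + 3.0)*z = 2 + 3.0*(-0.8992 - 0.8514)
z^{k+1} = -0.1712
Step 3: u-update.
u^{k+1} = -0.8514 - 0.8992 + 0.1712 = -1.5795
Step 4: Primal residual = |-0.8992 + 0.1712| = 0.7281


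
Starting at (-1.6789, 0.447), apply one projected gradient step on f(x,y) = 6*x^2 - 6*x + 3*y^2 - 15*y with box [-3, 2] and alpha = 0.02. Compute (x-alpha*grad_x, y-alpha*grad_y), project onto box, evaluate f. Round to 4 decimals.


Step 1: Compute gradient at (-1.6789, 0.447).
grad_x = 2*6*-1.6789 - 6 = -26.1468
grad_y = 2*3*0.447 - 15 = -12.318
Step 2: Gradient step.
x_raw = -1.6789 - 0.02*-26.1468 = -1.156
y_raw = 0.447 - 0.02*-12.318 = 0.6934
Step 3: Project onto [-3, 2].
x_proj = clip(-1.156) = -1.156
y_proj = clip(0.6934) = 0.6934
Step 4: Evaluate f.
f(-1.156, 0.6934) = 5.9951


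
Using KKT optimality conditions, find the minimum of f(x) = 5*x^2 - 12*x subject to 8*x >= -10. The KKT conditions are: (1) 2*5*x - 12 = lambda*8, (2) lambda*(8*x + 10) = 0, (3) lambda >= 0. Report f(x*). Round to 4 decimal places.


Step 1: Try lambda = 0 (constraint inactive).
Stationarity: 2*5*x - 12 = 0
x* = 12/(2*5) = 1.2
Check constraint: 8*1.2 = 9.6 >= -10 -- satisfied.
Step 2: Compute optimal value.
f(x*) = 5*1.2^2 - 12*1.2 = -7.2


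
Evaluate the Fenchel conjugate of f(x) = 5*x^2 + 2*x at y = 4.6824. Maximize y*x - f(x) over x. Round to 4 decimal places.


f*(y) = sup_x {y*x - a*x^2 - b*x} = sup_x {(y-b)*x - a*x^2}
FOC: (y - b) - 2a*x = 0 => x* = (y - b)/(2a)
x* = (4.6824 - 2)/(2*5) = 0.2682
f*(4.6824) = (y-b)^2/(4a) = (4.6824 - 2)^2/(4*5)
= 7.1953/20 = 0.3598


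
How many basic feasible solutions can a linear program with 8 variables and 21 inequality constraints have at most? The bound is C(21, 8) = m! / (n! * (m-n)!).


Each vertex corresponds to some choice of n active constraints out of m, so the number of vertices is at most C(m, n) = m! / (n!(m-n)!).
m = 21, n = 8
Numerator: 21 * 20 * 19 * 18 * 17 * 16 * 15 * 14
Denominator: 8! = 40320
C(21, 8) = 203490


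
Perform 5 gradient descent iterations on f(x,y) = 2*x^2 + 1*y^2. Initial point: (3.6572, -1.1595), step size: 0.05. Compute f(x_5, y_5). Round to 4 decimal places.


Gradient descent on f(x,y) = 2*x^2 + 1*y^2.
Starting point: (3.6572, -1.1595), alpha = 0.05
Step 1: grad_x = 2*2*3.6572 = 14.6288, grad_y = 2*1*-1.1595 = -2.319
  x_1 = 3.6572 - 0.05*14.6288 = 2.9258
  y_1 = -1.1595 - 0.05*-2.319 = -1.0436
Step 2: grad_x = 2*2*2.9258 = 11.703, grad_y = 2*1*-1.0436 = -2.0871
  x_2 = 2.9258 - 0.05*11.703 = 2.3406
  y_2 = -1.0436 - 0.05*-2.0871 = -0.9392
Step 3: grad_x = 2*2*2.3406 = 9.3624, grad_y = 2*1*-0.9392 = -1.8784
  x_3 = 2.3406 - 0.05*9.3624 = 1.8725
  y_3 = -0.9392 - 0.05*-1.8784 = -0.8453
Step 4: grad_x = 2*2*1.8725 = 7.4899, grad_y = 2*1*-0.8453 = -1.6906
  x_4 = 1.8725 - 0.05*7.4899 = 1.498
  y_4 = -0.8453 - 0.05*-1.6906 = -0.7607
Step 5: grad_x = 2*2*1.498 = 5.992, grad_y = 2*1*-0.7607 = -1.5215
  x_5 = 1.498 - 0.05*5.992 = 1.1984
  y_5 = -0.7607 - 0.05*-1.5215 = -0.6847
f(1.1984, -0.6847) = 2*1.1984^2 + 1*(-0.6847)^2 = 3.3411


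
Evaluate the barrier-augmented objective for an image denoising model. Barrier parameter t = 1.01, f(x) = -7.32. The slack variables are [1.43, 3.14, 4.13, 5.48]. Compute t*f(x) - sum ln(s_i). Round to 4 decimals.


Step 1: Compute log-barrier.
ln values: [0.3577, 1.1442, 1.4183, 1.7011]
phi = -(0.3577 + 1.1442 + 1.4183 + 1.7011) = -4.6213
Step 2: Compute augmented objective.
t*f(x) = 1.01*-7.32 = -7.3932
Total = -7.3932 - 4.6213 = -12.0145


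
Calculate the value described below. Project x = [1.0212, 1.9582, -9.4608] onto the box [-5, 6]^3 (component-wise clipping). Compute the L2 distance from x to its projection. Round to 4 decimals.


Project each component onto [-5, 6].
clip(1.0212) = 1.0212, clip(1.9582) = 1.9582, clip(-9.4608) = -5.0
Projection = [1.0212, 1.9582, -5.0]
Squared diffs: [0.0, 0.0, 19.8987]
Distance = sqrt(19.8987) = 4.4608


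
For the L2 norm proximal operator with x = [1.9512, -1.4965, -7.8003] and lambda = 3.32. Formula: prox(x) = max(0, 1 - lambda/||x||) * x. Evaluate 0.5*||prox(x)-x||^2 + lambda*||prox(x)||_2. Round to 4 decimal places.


Step 1: Compute ||x||.
||x|| = 8.1787
Step 2: Compute scaling factor.
scale = max(0, 1 - 3.32/8.1787) = 0.5941
Step 3: prox(x) = [1.1591, -0.889, -4.6339]
||prox(x)|| = 4.8587
Step 4: Proximal objective.
0.5*||prox-x||^2 = 5.5112
lambda*||prox|| = 16.1309
Total = 21.6421


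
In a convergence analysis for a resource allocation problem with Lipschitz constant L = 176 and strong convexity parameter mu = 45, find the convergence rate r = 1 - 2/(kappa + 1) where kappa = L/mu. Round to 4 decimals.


Step 1: Compute the condition number.
kappa = L/mu = 176/45 = 3.9111
Step 2: Compute the convergence rate.
r = 1 - 2/(kappa + 1) = 1 - 2*mu/(L + mu) = (L - mu)/(L + mu) = 131/221 = 0.5928


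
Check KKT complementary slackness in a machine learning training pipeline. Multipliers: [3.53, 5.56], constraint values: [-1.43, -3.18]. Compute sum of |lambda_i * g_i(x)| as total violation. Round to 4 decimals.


KKT complementary slackness check:
lambda_1 * g_1 = 3.53 * -1.43 = -5.0479
lambda_2 * g_2 = 5.56 * -3.18 = -17.6808
Total violation = 5.0479 + 17.6808 = 22.7287


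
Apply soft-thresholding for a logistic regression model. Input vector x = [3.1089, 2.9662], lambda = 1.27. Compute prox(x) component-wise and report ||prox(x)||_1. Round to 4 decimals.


Soft-thresholding with lambda = 1.27:
prox(3.1089) = sign(3.1089)*max(|3.1089| - 1.27, 0) = 1.8389
prox(2.9662) = sign(2.9662)*max(|2.9662| - 1.27, 0) = 1.6962
prox(x) = [1.8389, 1.6962]
||prox(x)||_1 = 1.8389 + 1.6962 = 3.5351


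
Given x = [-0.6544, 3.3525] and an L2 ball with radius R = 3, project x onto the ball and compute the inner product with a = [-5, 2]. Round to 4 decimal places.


Step 1: Compute ||x|| (intermediates to 6 decimals).
||x|| = sqrt((-0.6544)^2 + 3.3525^2) = 3.415772
Step 2: Project.
Since ||x|| > R, scale = R/||x|| = 3/3.415772 = 0.878279, proj(x) = scale * x
proj(x) = [-0.574746, 2.94443]
Step 3: Dot product.
a^T * proj(x) = -5*(-0.574746) + 2*2.94443 = 8.7626


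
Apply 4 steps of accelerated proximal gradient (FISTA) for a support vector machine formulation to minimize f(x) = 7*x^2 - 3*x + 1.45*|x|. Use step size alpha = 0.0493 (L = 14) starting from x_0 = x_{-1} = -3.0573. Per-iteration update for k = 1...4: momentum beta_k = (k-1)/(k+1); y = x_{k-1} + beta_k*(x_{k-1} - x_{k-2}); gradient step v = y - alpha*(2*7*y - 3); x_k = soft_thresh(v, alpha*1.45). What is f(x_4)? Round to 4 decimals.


FISTA on f(x) = 7*x^2 - 3*x + 1.45*|x|
L = 14, alpha = 0.0493
Iteration 1: beta = 0.0, y = -3.0573 + 0.0*(-3.0573 + 3.0573) = -3.0573
  grad(y) = -45.8022, v = y - alpha*grad = -0.7993
  prox(v) = soft_thresh(-0.7993, 0.0715) = -0.7278
Iteration 2: beta = 0.3333, y = -0.7278 + 0.3333*(-0.7278 + 3.0573) = 0.0487
  grad(y) = -2.3176, v = y - alpha*grad = 0.163
  prox(v) = soft_thresh(0.163, 0.0715) = 0.0915
Iteration 3: beta = 0.5, y = 0.0915 + 0.5*(0.0915 + 0.7278) = 0.5012
  grad(y) = 4.0162, v = y - alpha*grad = 0.3032
  prox(v) = soft_thresh(0.3032, 0.0715) = 0.2317
Iteration 4: beta = 0.6, y = 0.2317 + 0.6*(0.2317 - 0.0915) = 0.3158
  grad(y) = 1.4208, v = y - alpha*grad = 0.2457
  prox(v) = soft_thresh(0.2457, 0.0715) = 0.1742
f(x_4) = 7*0.1742^2 - 3*0.1742 + 1.45*|0.1742| = -0.0576


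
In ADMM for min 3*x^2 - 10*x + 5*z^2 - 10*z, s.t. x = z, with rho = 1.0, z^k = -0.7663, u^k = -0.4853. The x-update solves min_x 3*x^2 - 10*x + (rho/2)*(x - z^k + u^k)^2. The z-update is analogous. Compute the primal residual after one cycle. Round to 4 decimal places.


ADMM iteration with rho = 1.0, z^k = -0.7663, u^k = -0.4853
Step 1: x-update.
Minimize 3*x^2 - 10*x + (1.0/2)*(x + 0.7663 - 0.4853)^2
FOC: (2*3 + 1.0)*x = 10 + 1.0*(-0.7663 + 0.4853)
x^{k+1} = 1.3884
Step 2: z-update.
Minimize 5*z^2 - 10*z + (1.0/2)*(1.3884 - z - 0.4853)^2
FOC: (2*5 + 1.0)*z = 10 + 1.0*(1.3884 - 0.4853)
z^{k+1} = 0.9912
Step 3: u-update.
u^{k+1} = -0.4853 + 1.3884 - 0.9912 = -0.0881
Step 4: Primal residual = |1.3884 - 0.9912| = 0.3972


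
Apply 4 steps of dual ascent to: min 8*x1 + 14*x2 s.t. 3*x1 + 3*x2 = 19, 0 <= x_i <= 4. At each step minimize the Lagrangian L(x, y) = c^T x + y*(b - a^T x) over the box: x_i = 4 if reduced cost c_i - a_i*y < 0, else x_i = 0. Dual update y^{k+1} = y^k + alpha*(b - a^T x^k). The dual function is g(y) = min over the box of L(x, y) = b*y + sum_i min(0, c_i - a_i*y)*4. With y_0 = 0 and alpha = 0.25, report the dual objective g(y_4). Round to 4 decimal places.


Dual ascent for LP: min 8*x1 + 14*x2, 3*x1 + 3*x2 = 19, 0 <= x_i <= 4
Step 1: y^k = 0.0, reduced costs: (8.0, 14.0)
  x^k = (0.0, 0.0), subgradient = b - a^T x = 19.0
  y^{k+1} = 0.0 + 0.25*19.0 = 4.75
Step 2: y^k = 4.75, reduced costs: (-6.25, -0.25)
  x^k = (4.0, 4.0), subgradient = b - a^T x = -5.0
  y^{k+1} = 4.75 + 0.25*-5.0 = 3.5
Step 3: y^k = 3.5, reduced costs: (-2.5, 3.5)
  x^k = (4.0, 0.0), subgradient = b - a^T x = 7.0
  y^{k+1} = 3.5 + 0.25*7.0 = 5.25
Step 4: y^k = 5.25, reduced costs: (-7.75, -1.75)
  x^k = (4.0, 4.0), subgradient = b - a^T x = -5.0
  y^{k+1} = 5.25 + 0.25*-5.0 = 4.0
Dual objective at y_4 = 4.0: reduced costs (-4.0, 2.0), box minimizer x = (4.0, 0.0)
g(y_4) = b*y + (c1 - a1*y)*x1 + (c2 - a2*y)*x2 = 19*4.0 + (-4.0)*4.0 + 2.0*0.0 = 76.0 - 16.0 + 0.0 = 60.0


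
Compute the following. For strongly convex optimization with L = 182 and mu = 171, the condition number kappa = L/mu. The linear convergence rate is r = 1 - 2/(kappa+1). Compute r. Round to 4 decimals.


Step 1: Compute the condition number.
kappa = L/mu = 182/171 = 1.0643
Step 2: Compute the convergence rate.
r = 1 - 2/(kappa + 1) = 1 - 2*mu/(L + mu) = (L - mu)/(L + mu) = 11/353 = 0.0312


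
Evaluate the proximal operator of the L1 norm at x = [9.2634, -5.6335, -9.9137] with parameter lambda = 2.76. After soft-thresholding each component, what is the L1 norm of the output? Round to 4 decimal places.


Soft-thresholding with lambda = 2.76:
prox(9.2634) = sign(9.2634)*max(|9.2634| - 2.76, 0) = 6.5034
prox(-5.6335) = sign(-5.6335)*max(|-5.6335| - 2.76, 0) = -2.8735
prox(-9.9137) = sign(-9.9137)*max(|-9.9137| - 2.76, 0) = -7.1537
prox(x) = [6.5034, -2.8735, -7.1537]
||prox(x)||_1 = 6.5034 + 2.8735 + 7.1537 = 16.5306


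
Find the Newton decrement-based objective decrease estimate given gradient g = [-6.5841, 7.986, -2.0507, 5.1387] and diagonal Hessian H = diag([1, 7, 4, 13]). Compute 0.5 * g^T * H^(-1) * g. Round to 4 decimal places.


Step 1: H is diagonal, so H^(-1) * g = [-6.5841, 1.1409, -0.5127, 0.3953].
Step 2: g^T H^(-1) g = sum_i g_i^2 / H_ii
  = (-6.5841)^2/1 + (7.986)^2/7 + (-2.0507)^2/4 + (5.1387)^2/13
  = 43.3504 + 9.1109 + 1.0513 + 2.0312 = 55.5438
Step 3: Objective decrease = 0.5 * g^T H^(-1) g = 27.7719


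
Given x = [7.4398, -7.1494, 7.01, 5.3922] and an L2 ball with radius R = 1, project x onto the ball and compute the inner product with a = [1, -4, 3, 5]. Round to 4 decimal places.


Step 1: Compute ||x|| (intermediates to 6 decimals).
||x|| = sqrt(7.4398^2 + (-7.1494)^2 + 7.01^2 + 5.3922^2) = 13.589719
Step 2: Project.
Since ||x|| > R, scale = R/||x|| = 1/13.589719 = 0.073585, proj(x) = scale * x
proj(x) = [0.547458, -0.526089, 0.515831, 0.396785]
Step 3: Dot product.
a^T * proj(x) = 1*0.547458 - 4*(-0.526089) + 3*0.515831 + 5*0.396785 = 6.1832


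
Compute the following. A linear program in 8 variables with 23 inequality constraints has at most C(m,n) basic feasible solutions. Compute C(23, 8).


Each vertex corresponds to some choice of n active constraints out of m, so the number of vertices is at most C(m, n) = m! / (n!(m-n)!).
m = 23, n = 8
Numerator: 23 * 22 * 21 * 20 * 19 * 18 * 17 * 16
Denominator: 8! = 40320
C(23, 8) = 490314


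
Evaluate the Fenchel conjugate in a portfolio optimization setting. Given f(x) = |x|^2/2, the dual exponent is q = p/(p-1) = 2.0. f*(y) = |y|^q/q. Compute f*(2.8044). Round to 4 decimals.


The conjugate exponent q satisfies 1/p + 1/q = 1.
p = 2, so q = 2/(2 - 1) = 2.0
|y|^q = 2.8044^2.0 = 7.8647
f*(2.8044) = 7.8647 / 2.0 = 3.9323


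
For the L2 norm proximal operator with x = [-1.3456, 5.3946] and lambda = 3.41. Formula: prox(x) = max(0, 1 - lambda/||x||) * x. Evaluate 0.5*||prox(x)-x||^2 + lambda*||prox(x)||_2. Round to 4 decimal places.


Step 1: Compute ||x||.
||x|| = 5.5599
Step 2: Compute scaling factor.
scale = max(0, 1 - 3.41/5.5599) = 0.3867
Step 3: prox(x) = [-0.5203, 2.086]
||prox(x)|| = 2.1499
Step 4: Proximal objective.
0.5*||prox-x||^2 = 5.8141
lambda*||prox|| = 7.3312
Total = 13.1452


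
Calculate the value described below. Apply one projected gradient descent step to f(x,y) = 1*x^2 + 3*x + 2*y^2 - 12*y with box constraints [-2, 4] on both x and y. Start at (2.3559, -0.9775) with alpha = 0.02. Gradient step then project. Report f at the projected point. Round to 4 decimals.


Step 1: Compute gradient at (2.3559, -0.9775).
grad_x = 2*1*2.3559 + 3 = 7.7118
grad_y = 2*2*-0.9775 - 12 = -15.91
Step 2: Gradient step.
x_raw = 2.3559 - 0.02*7.7118 = 2.2017
y_raw = -0.9775 - 0.02*-15.91 = -0.6593
Step 3: Project onto [-2, 4].
x_proj = clip(2.2017) = 2.2017
y_proj = clip(-0.6593) = -0.6593
Step 4: Evaluate f.
f(2.2017, -0.6593) = 20.2333


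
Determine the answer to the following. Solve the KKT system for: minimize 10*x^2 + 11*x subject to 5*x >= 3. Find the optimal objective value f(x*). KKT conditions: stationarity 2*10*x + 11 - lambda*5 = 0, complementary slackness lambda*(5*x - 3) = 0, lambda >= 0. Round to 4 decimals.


Step 1: Try lambda = 0 (constraint inactive).
x_unc = -11/(2*10) = -0.55
Check: 5*-0.55 = -2.75 < 3 -- violated!
Step 2: Constraint must be active: 5*x = 3
x* = 3/5 = 0.6
lambda = (2*10*0.6 + 11)/5 = 4.6
Step 3: Compute optimal value.
f(x*) = 10*0.6^2 + 11*0.6 = 10.2


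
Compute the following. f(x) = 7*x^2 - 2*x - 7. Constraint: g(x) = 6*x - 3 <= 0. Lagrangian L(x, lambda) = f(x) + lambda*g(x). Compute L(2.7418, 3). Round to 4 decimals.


Step 1: Evaluate f(x).
f(2.7418) = 7*2.7418^2 - 2*2.7418 - 7 = 40.1387
Step 2: Evaluate g(x).
g(2.7418) = 6*2.7418 - 3 = 13.4508
Step 3: Compute Lagrangian.
L = 40.1387 + 3*13.4508 = 80.4911


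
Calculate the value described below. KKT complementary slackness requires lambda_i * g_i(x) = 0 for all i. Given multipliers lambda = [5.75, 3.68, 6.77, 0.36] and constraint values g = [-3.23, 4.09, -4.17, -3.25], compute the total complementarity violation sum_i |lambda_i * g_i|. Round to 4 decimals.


KKT complementary slackness check:
lambda_1 * g_1 = 5.75 * -3.23 = -18.5725
lambda_2 * g_2 = 3.68 * 4.09 = 15.0512
lambda_3 * g_3 = 6.77 * -4.17 = -28.2309
lambda_4 * g_4 = 0.36 * -3.25 = -1.17
Total violation = 18.5725 + 15.0512 + 28.2309 + 1.17 = 63.0246


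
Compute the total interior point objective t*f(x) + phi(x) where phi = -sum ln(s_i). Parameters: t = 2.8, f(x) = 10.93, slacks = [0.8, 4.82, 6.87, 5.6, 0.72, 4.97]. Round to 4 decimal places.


Step 1: Compute log-barrier.
ln values: [-0.2231, 1.5728, 1.9272, 1.7228, -0.3285, 1.6034]
phi = -(-0.2231 + 1.5728 + 1.9272 + 1.7228 - 0.3285 + 1.6034) = -6.2745
Step 2: Compute augmented objective.
t*f(x) = 2.8*10.93 = 30.604
Total = 30.604 - 6.2745 = 24.3295


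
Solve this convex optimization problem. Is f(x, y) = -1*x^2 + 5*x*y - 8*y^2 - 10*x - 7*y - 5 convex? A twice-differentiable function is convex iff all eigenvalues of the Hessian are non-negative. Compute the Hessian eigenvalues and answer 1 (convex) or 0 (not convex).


The Hessian of f(x,y) = -1*x^2 + 5*x*y - 8*y^2 - 10*x - 7*y - 5 is:
H = [[-2, 5], [5, -16]]
Trace = -2 - 16 = -18
Determinant = -2*-16 - (5)^2 = 7
Discriminant = (-18)^2 - 4*7 = 296.0
Eigenvalues: lambda_1 = -17.6023, lambda_2 = -0.3977
The function is not convex.

0


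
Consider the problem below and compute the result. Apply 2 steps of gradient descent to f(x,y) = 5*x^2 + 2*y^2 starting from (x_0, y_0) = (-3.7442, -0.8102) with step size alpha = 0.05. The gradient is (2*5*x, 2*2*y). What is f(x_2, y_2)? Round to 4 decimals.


Gradient descent on f(x,y) = 5*x^2 + 2*y^2.
Starting point: (-3.7442, -0.8102), alpha = 0.05
Step 1: grad_x = 2*5*-3.7442 = -37.442, grad_y = 2*2*-0.8102 = -3.2408
  x_1 = -3.7442 - 0.05*-37.442 = -1.8721
  y_1 = -0.8102 - 0.05*-3.2408 = -0.6482
Step 2: grad_x = 2*5*-1.8721 = -18.721, grad_y = 2*2*-0.6482 = -2.5926
  x_2 = -1.8721 - 0.05*-18.721 = -0.9361
  y_2 = -0.6482 - 0.05*-2.5926 = -0.5185
f(-0.9361, -0.5185) = 5*(-0.9361)^2 + 2*(-0.5185)^2 = 4.9187


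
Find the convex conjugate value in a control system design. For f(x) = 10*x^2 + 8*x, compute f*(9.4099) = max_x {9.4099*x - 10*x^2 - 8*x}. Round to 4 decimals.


f*(y) = sup_x {y*x - a*x^2 - b*x} = sup_x {(y-b)*x - a*x^2}
FOC: (y - b) - 2a*x = 0 => x* = (y - b)/(2a)
x* = (9.4099 - 8)/(2*10) = 0.0705
f*(9.4099) = (y-b)^2/(4a) = (9.4099 - 8)^2/(4*10)
= 1.9878/40 = 0.0497


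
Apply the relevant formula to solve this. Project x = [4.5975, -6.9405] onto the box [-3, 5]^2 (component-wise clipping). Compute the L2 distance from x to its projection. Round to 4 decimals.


Project each component onto [-3, 5].
clip(4.5975) = 4.5975, clip(-6.9405) = -3.0
Projection = [4.5975, -3.0]
Squared diffs: [0.0, 15.5275]
Distance = sqrt(15.5275) = 3.9405


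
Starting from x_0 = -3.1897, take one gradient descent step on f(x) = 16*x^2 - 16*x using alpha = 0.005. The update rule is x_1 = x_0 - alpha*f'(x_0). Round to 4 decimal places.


We compute the gradient at x_0 and apply the update.
f'(x) = 32*x - 16
f'(-3.1897) = 32*-3.1897 - 16 = -118.0704
x_1 = -3.1897 - 0.005*-118.0704 = -2.5993


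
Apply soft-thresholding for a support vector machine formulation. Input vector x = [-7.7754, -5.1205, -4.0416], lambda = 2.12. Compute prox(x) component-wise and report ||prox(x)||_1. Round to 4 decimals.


Soft-thresholding with lambda = 2.12:
prox(-7.7754) = sign(-7.7754)*max(|-7.7754| - 2.12, 0) = -5.6554
prox(-5.1205) = sign(-5.1205)*max(|-5.1205| - 2.12, 0) = -3.0005
prox(-4.0416) = sign(-4.0416)*max(|-4.0416| - 2.12, 0) = -1.9216
prox(x) = [-5.6554, -3.0005, -1.9216]
||prox(x)||_1 = 5.6554 + 3.0005 + 1.9216 = 10.5775


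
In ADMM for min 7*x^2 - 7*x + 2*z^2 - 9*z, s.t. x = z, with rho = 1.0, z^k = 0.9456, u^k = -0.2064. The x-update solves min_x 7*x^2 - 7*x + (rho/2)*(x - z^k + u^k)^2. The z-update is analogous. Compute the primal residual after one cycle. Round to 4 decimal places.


ADMM iteration with rho = 1.0, z^k = 0.9456, u^k = -0.2064
Step 1: x-update.
Minimize 7*x^2 - 7*x + (1.0/2)*(x - 0.9456 - 0.2064)^2
FOC: (2*7 + 1.0)*x = 7 + 1.0*(0.9456 + 0.2064)
x^{k+1} = 0.5435
Step 2: z-update.
Minimize 2*z^2 - 9*z + (1.0/2)*(0.5435 - z - 0.2064)^2
FOC: (2*2 + 1.0)*z = 9 + 1.0*(0.5435 - 0.2064)
z^{k+1} = 1.8674
Step 3: u-update.
u^{k+1} = -0.2064 + 0.5435 - 1.8674 = -1.5303
Step 4: Primal residual = |0.5435 - 1.8674| = 1.3239


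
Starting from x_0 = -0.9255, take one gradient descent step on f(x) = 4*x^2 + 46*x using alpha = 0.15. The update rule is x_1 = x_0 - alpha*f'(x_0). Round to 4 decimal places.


We compute the gradient at x_0 and apply the update.
f'(x) = 8*x + 46
f'(-0.9255) = 8*-0.9255 + 46 = 38.596
x_1 = -0.9255 - 0.15*38.596 = -6.7149


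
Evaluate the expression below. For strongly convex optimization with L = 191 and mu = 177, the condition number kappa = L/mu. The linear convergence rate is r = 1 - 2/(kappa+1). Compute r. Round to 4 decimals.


Step 1: Compute the condition number.
kappa = L/mu = 191/177 = 1.0791
Step 2: Compute the convergence rate.
r = 1 - 2/(kappa + 1) = 1 - 2*mu/(L + mu) = (L - mu)/(L + mu) = 14/368 = 0.038


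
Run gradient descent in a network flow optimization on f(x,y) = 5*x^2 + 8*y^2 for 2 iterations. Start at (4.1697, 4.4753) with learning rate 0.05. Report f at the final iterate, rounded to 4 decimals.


Gradient descent on f(x,y) = 5*x^2 + 8*y^2.
Starting point: (4.1697, 4.4753), alpha = 0.05
Step 1: grad_x = 2*5*4.1697 = 41.697, grad_y = 2*8*4.4753 = 71.6048
  x_1 = 4.1697 - 0.05*41.697 = 2.0849
  y_1 = 4.4753 - 0.05*71.6048 = 0.8951
Step 2: grad_x = 2*5*2.0849 = 20.8485, grad_y = 2*8*0.8951 = 14.321
  x_2 = 2.0849 - 0.05*20.8485 = 1.0424
  y_2 = 0.8951 - 0.05*14.321 = 0.179
f(1.0424, 0.179) = 5*1.0424^2 + 8*0.179^2 = 5.6896


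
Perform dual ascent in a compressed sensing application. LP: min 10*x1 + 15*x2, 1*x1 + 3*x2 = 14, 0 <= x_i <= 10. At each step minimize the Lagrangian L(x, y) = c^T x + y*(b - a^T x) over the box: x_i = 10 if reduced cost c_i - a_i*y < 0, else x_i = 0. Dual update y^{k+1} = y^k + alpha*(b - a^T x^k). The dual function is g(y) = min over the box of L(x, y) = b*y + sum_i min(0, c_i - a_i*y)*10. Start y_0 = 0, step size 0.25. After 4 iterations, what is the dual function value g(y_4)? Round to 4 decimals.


Dual ascent for LP: min 10*x1 + 15*x2, 1*x1 + 3*x2 = 14, 0 <= x_i <= 10
Step 1: y^k = 0.0, reduced costs: (10.0, 15.0)
  x^k = (0.0, 0.0), subgradient = b - a^T x = 14.0
  y^{k+1} = 0.0 + 0.25*14.0 = 3.5
Step 2: y^k = 3.5, reduced costs: (6.5, 4.5)
  x^k = (0.0, 0.0), subgradient = b - a^T x = 14.0
  y^{k+1} = 3.5 + 0.25*14.0 = 7.0
Step 3: y^k = 7.0, reduced costs: (3.0, -6.0)
  x^k = (0.0, 10.0), subgradient = b - a^T x = -16.0
  y^{k+1} = 7.0 + 0.25*-16.0 = 3.0
Step 4: y^k = 3.0, reduced costs: (7.0, 6.0)
  x^k = (0.0, 0.0), subgradient = b - a^T x = 14.0
  y^{k+1} = 3.0 + 0.25*14.0 = 6.5
Dual objective at y_4 = 6.5: reduced costs (3.5, -4.5), box minimizer x = (0.0, 10.0)
g(y_4) = b*y + (c1 - a1*y)*x1 + (c2 - a2*y)*x2 = 14*6.5 + 3.5*0.0 + (-4.5)*10.0 = 91.0 + 0.0 - 45.0 = 46.0


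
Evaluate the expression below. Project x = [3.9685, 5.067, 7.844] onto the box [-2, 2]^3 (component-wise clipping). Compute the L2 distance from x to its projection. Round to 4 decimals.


Project each component onto [-2, 2].
clip(3.9685) = 2.0, clip(5.067) = 2.0, clip(7.844) = 2.0
Projection = [2.0, 2.0, 2.0]
Squared diffs: [3.875, 9.4065, 34.1523]
Distance = sqrt(47.4338) = 6.8872


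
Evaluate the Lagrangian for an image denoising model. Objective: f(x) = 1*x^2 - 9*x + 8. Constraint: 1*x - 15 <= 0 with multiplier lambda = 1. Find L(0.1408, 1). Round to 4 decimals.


Step 1: Evaluate f(x).
f(0.1408) = 1*0.1408^2 - 9*0.1408 + 8 = 6.7526
Step 2: Evaluate g(x).
g(0.1408) = 1*0.1408 - 15 = -14.8592
Step 3: Compute Lagrangian.
L = 6.7526 + 1*-14.8592 = -8.1066


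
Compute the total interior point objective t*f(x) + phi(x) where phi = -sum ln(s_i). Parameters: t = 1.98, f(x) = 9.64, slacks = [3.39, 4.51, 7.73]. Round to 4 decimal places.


Step 1: Compute log-barrier.
ln values: [1.2208, 1.5063, 2.0451]
phi = -(1.2208 + 1.5063 + 2.0451) = -4.7722
Step 2: Compute augmented objective.
t*f(x) = 1.98*9.64 = 19.0872
Total = 19.0872 - 4.7722 = 14.315


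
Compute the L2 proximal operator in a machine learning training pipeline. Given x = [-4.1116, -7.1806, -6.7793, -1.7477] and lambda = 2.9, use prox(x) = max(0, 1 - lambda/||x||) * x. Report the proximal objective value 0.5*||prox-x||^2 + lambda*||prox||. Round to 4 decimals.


Step 1: Compute ||x||.
||x|| = 10.8388
Step 2: Compute scaling factor.
scale = max(0, 1 - 2.9/10.8388) = 0.7324
Step 3: prox(x) = [-3.0115, -5.2594, -4.9654, -1.2801]
||prox(x)|| = 7.9388
Step 4: Proximal objective.
0.5*||prox-x||^2 = 4.205
lambda*||prox|| = 23.0225
Total = 27.2275


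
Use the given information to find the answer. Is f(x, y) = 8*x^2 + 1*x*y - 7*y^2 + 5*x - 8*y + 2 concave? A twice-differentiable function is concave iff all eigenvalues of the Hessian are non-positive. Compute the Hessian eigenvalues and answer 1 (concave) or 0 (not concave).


The Hessian of f(x,y) = 8*x^2 + 1*x*y - 7*y^2 + 5*x - 8*y + 2 is:
H = [[16, 1], [1, -14]]
Trace = 16 - 14 = 2
Determinant = 16*-14 - (1)^2 = -225
Discriminant = (2)^2 - 4*-225 = 904.0
Eigenvalues: lambda_1 = -14.0333, lambda_2 = 16.0333
The function is not concave.

0


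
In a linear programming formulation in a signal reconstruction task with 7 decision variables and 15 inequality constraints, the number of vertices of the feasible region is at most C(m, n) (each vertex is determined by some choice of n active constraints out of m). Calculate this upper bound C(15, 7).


Each vertex corresponds to some choice of n active constraints out of m, so the number of vertices is at most C(m, n) = m! / (n!(m-n)!).
m = 15, n = 7
Numerator: 15 * 14 * 13 * 12 * 11 * 10 * 9
Denominator: 7! = 5040
C(15, 7) = 6435


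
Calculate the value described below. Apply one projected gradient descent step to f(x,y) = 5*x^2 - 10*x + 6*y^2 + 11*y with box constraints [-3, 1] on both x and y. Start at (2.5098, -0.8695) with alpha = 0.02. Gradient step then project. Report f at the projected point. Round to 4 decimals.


Step 1: Compute gradient at (2.5098, -0.8695).
grad_x = 2*5*2.5098 - 10 = 15.098
grad_y = 2*6*-0.8695 + 11 = 0.566
Step 2: Gradient step.
x_raw = 2.5098 - 0.02*15.098 = 2.2078
y_raw = -0.8695 - 0.02*0.566 = -0.8808
Step 3: Project onto [-3, 1].
x_proj = clip(2.2078) = 1.0
y_proj = clip(-0.8808) = -0.8808
Step 4: Evaluate f.
f(1.0, -0.8808) = -10.034


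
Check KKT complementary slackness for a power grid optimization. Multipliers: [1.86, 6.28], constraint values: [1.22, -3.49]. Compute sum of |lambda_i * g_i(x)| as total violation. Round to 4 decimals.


KKT complementary slackness check:
lambda_1 * g_1 = 1.86 * 1.22 = 2.2692
lambda_2 * g_2 = 6.28 * -3.49 = -21.9172
Total violation = 2.2692 + 21.9172 = 24.1864


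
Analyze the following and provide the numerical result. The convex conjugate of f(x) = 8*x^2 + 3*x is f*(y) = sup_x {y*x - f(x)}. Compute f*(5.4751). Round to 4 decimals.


f*(y) = sup_x {y*x - a*x^2 - b*x} = sup_x {(y-b)*x - a*x^2}
FOC: (y - b) - 2a*x = 0 => x* = (y - b)/(2a)
x* = (5.4751 - 3)/(2*8) = 0.1547
f*(5.4751) = (y-b)^2/(4a) = (5.4751 - 3)^2/(4*8)
= 6.1261/32 = 0.1914


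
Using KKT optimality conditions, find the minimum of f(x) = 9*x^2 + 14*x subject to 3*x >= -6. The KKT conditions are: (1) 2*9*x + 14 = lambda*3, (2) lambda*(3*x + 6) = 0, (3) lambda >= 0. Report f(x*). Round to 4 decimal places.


Step 1: Try lambda = 0 (constraint inactive).
Stationarity: 2*9*x + 14 = 0
x* = -14/(2*9) = -7/9 = -0.7778 (rounded; the exact value -7/9 is used below)
Check constraint: 3*-0.7778 = -2.3334 >= -6 -- satisfied.
Step 2: Compute optimal value.
f(x*) = 9*(-7/9)^2 + 14*(-7/9) = -5.4444


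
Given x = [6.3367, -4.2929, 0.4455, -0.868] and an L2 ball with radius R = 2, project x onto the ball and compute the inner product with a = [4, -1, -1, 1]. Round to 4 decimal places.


Step 1: Compute ||x|| (intermediates to 6 decimals).
||x|| = sqrt(6.3367^2 + (-4.2929)^2 + 0.4455^2 + (-0.868)^2) = 7.71587
Step 2: Project.
Since ||x|| > R, scale = R/||x|| = 2/7.71587 = 0.259206, proj(x) = scale * x
proj(x) = [1.642511, -1.112745, 0.115476, -0.224991]
Step 3: Dot product.
a^T * proj(x) = 4*1.642511 - 1*(-1.112745) - 1*0.115476 + 1*(-0.224991) = 7.3423


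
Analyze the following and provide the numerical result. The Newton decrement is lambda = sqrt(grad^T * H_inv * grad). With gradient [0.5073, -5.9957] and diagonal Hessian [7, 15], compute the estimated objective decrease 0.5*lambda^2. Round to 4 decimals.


Step 1: H is diagonal, so H^(-1) * g = [0.0725, -0.3997].
Step 2: g^T H^(-1) g = sum_i g_i^2 / H_ii
  = (0.5073)^2/7 + (-5.9957)^2/15
  = 0.0368 + 2.3966 = 2.4333
Step 3: Objective decrease = 0.5 * g^T H^(-1) g = 1.2167


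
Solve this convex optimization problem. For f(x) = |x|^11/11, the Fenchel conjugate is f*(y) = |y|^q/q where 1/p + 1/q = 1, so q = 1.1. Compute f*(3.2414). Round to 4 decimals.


The conjugate exponent q satisfies 1/p + 1/q = 1.
p = 11, so q = 11/(11 - 1) = 1.1
|y|^q = 3.2414^1.1 = 3.6459
f*(3.2414) = 3.6459 / 1.1 = 3.3145


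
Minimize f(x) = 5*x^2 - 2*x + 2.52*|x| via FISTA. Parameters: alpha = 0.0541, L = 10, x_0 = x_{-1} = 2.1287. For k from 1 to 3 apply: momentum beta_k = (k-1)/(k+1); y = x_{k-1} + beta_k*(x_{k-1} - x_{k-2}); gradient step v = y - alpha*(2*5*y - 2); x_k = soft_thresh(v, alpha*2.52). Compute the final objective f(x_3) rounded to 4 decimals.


FISTA on f(x) = 5*x^2 - 2*x + 2.52*|x|
L = 10, alpha = 0.0541
Iteration 1: beta = 0.0, y = 2.1287 + 0.0*(2.1287 - 2.1287) = 2.1287
  grad(y) = 19.287, v = y - alpha*grad = 1.0853
  prox(v) = soft_thresh(1.0853, 0.1363) = 0.9489
Iteration 2: beta = 0.3333, y = 0.9489 + 0.3333*(0.9489 - 2.1287) = 0.5557
  grad(y) = 3.5569, v = y - alpha*grad = 0.3633
  prox(v) = soft_thresh(0.3633, 0.1363) = 0.2269
Iteration 3: beta = 0.5, y = 0.2269 + 0.5*(0.2269 - 0.9489) = -0.1341
  grad(y) = -3.3408, v = y - alpha*grad = 0.0467
  prox(v) = soft_thresh(0.0467, 0.1363) = 0.0
f(x_3) = 5*0.0^2 - 2*0.0 + 2.52*|0.0| = 0.0


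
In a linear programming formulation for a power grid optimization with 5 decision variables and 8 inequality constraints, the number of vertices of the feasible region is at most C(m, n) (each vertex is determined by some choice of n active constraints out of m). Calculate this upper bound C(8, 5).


Each vertex corresponds to some choice of n active constraints out of m, so the number of vertices is at most C(m, n) = m! / (n!(m-n)!).
m = 8, n = 5
Numerator: 8 * 7 * 6 * 5 * 4
Denominator: 5! = 120
C(8, 5) = 56


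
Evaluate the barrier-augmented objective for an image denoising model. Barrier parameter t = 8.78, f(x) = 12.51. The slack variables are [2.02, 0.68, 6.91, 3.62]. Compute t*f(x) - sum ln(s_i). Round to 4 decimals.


Step 1: Compute log-barrier.
ln values: [0.7031, -0.3857, 1.933, 1.2865]
phi = -(0.7031 - 0.3857 + 1.933 + 1.2865) = -3.5369
Step 2: Compute augmented objective.
t*f(x) = 8.78*12.51 = 109.8378
Total = 109.8378 - 3.5369 = 106.3009


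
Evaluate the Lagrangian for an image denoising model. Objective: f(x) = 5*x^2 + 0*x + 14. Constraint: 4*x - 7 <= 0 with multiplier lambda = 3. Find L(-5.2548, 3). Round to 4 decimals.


Step 1: Evaluate f(x).
f(-5.2548) = 5*(-5.2548)^2 + 0*(-5.2548) + 14 = 152.0646
Step 2: Evaluate g(x).
g(-5.2548) = 4*-5.2548 - 7 = -28.0192
Step 3: Compute Lagrangian.
L = 152.0646 + 3*-28.0192 = 68.007


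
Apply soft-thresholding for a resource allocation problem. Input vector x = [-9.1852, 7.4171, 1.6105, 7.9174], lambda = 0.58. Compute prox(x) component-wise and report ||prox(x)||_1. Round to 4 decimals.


Soft-thresholding with lambda = 0.58:
prox(-9.1852) = sign(-9.1852)*max(|-9.1852| - 0.58, 0) = -8.6052
prox(7.4171) = sign(7.4171)*max(|7.4171| - 0.58, 0) = 6.8371
prox(1.6105) = sign(1.6105)*max(|1.6105| - 0.58, 0) = 1.0305
prox(7.9174) = sign(7.9174)*max(|7.9174| - 0.58, 0) = 7.3374
prox(x) = [-8.6052, 6.8371, 1.0305, 7.3374]
||prox(x)||_1 = 8.6052 + 6.8371 + 1.0305 + 7.3374 = 23.8102


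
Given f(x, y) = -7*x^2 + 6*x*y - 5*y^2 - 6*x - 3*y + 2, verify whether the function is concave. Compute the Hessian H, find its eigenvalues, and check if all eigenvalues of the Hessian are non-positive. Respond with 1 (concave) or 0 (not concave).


The Hessian of f(x,y) = -7*x^2 + 6*x*y - 5*y^2 - 6*x - 3*y + 2 is:
H = [[-14, 6], [6, -10]]
Trace = -14 - 10 = -24
Determinant = -14*-10 - (6)^2 = 104
Discriminant = (-24)^2 - 4*104 = 160.0
Eigenvalues: lambda_1 = -18.3246, lambda_2 = -5.6754
The function is concave.

1
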